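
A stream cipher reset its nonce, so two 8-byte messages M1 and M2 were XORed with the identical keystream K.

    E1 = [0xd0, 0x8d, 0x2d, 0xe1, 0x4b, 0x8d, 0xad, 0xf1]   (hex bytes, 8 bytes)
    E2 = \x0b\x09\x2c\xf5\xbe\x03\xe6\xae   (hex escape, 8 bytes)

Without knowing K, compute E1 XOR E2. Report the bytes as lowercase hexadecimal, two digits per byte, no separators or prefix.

db840114f58e4b5f

E1 ⊕ E2 = (M1 ⊕ K) ⊕ (M2 ⊕ K) = M1 ⊕ M2 — the shared key cancels under XOR.
11010000 ^ 00001011 = 11011011
10001101 ^ 00001001 = 10000100
00101101 ^ 00101100 = 00000001
11100001 ^ 11110101 = 00010100
01001011 ^ 10111110 = 11110101
10001101 ^ 00000011 = 10001110
10101101 ^ 11100110 = 01001011
11110001 ^ 10101110 = 01011111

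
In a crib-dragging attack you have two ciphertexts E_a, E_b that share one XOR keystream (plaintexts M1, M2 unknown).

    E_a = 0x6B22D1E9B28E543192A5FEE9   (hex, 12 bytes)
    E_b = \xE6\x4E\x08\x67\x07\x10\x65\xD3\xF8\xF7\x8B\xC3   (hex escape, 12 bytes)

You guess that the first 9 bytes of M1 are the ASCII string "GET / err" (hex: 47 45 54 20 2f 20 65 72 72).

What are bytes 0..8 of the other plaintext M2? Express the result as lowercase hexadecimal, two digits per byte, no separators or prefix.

ca298dae9abe549018

First, E_a ⊕ E_b = (M1 ⊕ K) ⊕ (M2 ⊕ K) = M1 ⊕ M2, so the key drops out. Then M2 = (M1 ⊕ M2) ⊕ M1 over the first 9 bytes.
byte 0: (6b ^ e6) ^ 47 = 8d ^ 47 = ca
byte 1: (22 ^ 4e) ^ 45 = 6c ^ 45 = 29
byte 2: (d1 ^ 08) ^ 54 = d9 ^ 54 = 8d
byte 3: (e9 ^ 67) ^ 20 = 8e ^ 20 = ae
byte 4: (b2 ^ 07) ^ 2f = b5 ^ 2f = 9a
byte 5: (8e ^ 10) ^ 20 = 9e ^ 20 = be
byte 6: (54 ^ 65) ^ 65 = 31 ^ 65 = 54
byte 7: (31 ^ d3) ^ 72 = e2 ^ 72 = 90
byte 8: (92 ^ f8) ^ 72 = 6a ^ 72 = 18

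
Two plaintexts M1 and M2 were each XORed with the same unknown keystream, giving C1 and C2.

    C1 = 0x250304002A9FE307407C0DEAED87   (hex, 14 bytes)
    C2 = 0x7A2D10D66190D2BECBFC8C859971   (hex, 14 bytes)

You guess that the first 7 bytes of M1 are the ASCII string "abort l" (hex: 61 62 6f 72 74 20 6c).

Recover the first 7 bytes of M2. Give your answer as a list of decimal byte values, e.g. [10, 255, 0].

First, C1 ⊕ C2 = (M1 ⊕ K) ⊕ (M2 ⊕ K) = M1 ⊕ M2, so the key drops out. Then M2 = (M1 ⊕ M2) ⊕ M1 over the first 7 bytes.
byte 0: (25 ⊕ 7a) ⊕ 61 = 5f ⊕ 61 = 3e
byte 1: (03 ⊕ 2d) ⊕ 62 = 2e ⊕ 62 = 4c
byte 2: (04 ⊕ 10) ⊕ 6f = 14 ⊕ 6f = 7b
byte 3: (00 ⊕ d6) ⊕ 72 = d6 ⊕ 72 = a4
byte 4: (2a ⊕ 61) ⊕ 74 = 4b ⊕ 74 = 3f
byte 5: (9f ⊕ 90) ⊕ 20 = 0f ⊕ 20 = 2f
byte 6: (e3 ⊕ d2) ⊕ 6c = 31 ⊕ 6c = 5d

[62, 76, 123, 164, 63, 47, 93]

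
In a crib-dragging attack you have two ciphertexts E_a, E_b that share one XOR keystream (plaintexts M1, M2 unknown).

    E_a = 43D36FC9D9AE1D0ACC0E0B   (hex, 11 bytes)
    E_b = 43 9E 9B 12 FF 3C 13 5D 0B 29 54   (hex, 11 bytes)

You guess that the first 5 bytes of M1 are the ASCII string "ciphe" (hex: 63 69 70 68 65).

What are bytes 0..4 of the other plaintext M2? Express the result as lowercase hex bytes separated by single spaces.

First, E_a ⊕ E_b = (M1 ⊕ K) ⊕ (M2 ⊕ K) = M1 ⊕ M2, so the key drops out. Then M2 = (M1 ⊕ M2) ⊕ M1 over the first 5 bytes.
byte 0: (43 ^ 43) ^ 63 = 00 ^ 63 = 63
byte 1: (d3 ^ 9e) ^ 69 = 4d ^ 69 = 24
byte 2: (6f ^ 9b) ^ 70 = f4 ^ 70 = 84
byte 3: (c9 ^ 12) ^ 68 = db ^ 68 = b3
byte 4: (d9 ^ ff) ^ 65 = 26 ^ 65 = 43

63 24 84 b3 43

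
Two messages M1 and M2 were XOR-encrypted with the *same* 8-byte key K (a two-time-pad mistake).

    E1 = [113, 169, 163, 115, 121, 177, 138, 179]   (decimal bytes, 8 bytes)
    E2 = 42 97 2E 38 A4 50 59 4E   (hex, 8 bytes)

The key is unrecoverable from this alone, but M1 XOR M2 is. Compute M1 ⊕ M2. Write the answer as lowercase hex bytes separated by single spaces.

33 3e 8d 4b dd e1 d3 fd

E1 ⊕ E2 = (M1 ⊕ K) ⊕ (M2 ⊕ K) = M1 ⊕ M2 — the shared key cancels under XOR.
01110001 xor 01000010 = 00110011
10101001 xor 10010111 = 00111110
10100011 xor 00101110 = 10001101
01110011 xor 00111000 = 01001011
01111001 xor 10100100 = 11011101
10110001 xor 01010000 = 11100001
10001010 xor 01011001 = 11010011
10110011 xor 01001110 = 11111101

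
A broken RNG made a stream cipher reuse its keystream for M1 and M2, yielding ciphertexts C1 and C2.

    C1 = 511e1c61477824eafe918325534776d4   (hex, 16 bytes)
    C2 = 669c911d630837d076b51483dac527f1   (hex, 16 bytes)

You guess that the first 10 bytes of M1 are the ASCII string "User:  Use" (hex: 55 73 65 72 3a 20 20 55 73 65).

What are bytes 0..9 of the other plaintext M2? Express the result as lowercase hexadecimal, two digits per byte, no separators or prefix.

62f1e80e1e50336ffb41

First, C1 ⊕ C2 = (M1 ⊕ K) ⊕ (M2 ⊕ K) = M1 ⊕ M2, so the key drops out. Then M2 = (M1 ⊕ M2) ⊕ M1 over the first 10 bytes.
byte 0: (51 xor 66) xor 55 = 37 xor 55 = 62
byte 1: (1e xor 9c) xor 73 = 82 xor 73 = f1
byte 2: (1c xor 91) xor 65 = 8d xor 65 = e8
byte 3: (61 xor 1d) xor 72 = 7c xor 72 = 0e
byte 4: (47 xor 63) xor 3a = 24 xor 3a = 1e
byte 5: (78 xor 08) xor 20 = 70 xor 20 = 50
byte 6: (24 xor 37) xor 20 = 13 xor 20 = 33
byte 7: (ea xor d0) xor 55 = 3a xor 55 = 6f
byte 8: (fe xor 76) xor 73 = 88 xor 73 = fb
byte 9: (91 xor b5) xor 65 = 24 xor 65 = 41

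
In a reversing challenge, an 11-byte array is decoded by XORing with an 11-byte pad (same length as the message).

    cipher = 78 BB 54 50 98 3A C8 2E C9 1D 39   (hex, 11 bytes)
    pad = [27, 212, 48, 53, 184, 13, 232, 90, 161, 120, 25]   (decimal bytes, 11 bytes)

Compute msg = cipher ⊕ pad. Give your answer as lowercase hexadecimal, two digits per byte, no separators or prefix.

636f646520372074686520

78 xor 1b = 63
bb xor d4 = 6f
54 xor 30 = 64
50 xor 35 = 65
98 xor b8 = 20
3a xor 0d = 37
c8 xor e8 = 20
2e xor 5a = 74
c9 xor a1 = 68
1d xor 78 = 65
39 xor 19 = 20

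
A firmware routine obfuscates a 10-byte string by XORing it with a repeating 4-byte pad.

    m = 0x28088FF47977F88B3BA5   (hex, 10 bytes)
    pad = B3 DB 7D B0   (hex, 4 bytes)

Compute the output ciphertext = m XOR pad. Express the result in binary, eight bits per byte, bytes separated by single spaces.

10011011 11010011 11110010 01000100 11001010 10101100 10000101 00111011 10001000 01111110

The 4-byte key repeats, so the effective keystream is b3 db 7d b0 b3 db 7d b0 b3 db.
byte 0: 28 ^ b3 = 9b
byte 1: 08 ^ db = d3
byte 2: 8f ^ 7d = f2
byte 3: f4 ^ b0 = 44
byte 4: 79 ^ b3 = ca
byte 5: 77 ^ db = ac
byte 6: f8 ^ 7d = 85
byte 7: 8b ^ b0 = 3b
byte 8: 3b ^ b3 = 88
byte 9: a5 ^ db = 7e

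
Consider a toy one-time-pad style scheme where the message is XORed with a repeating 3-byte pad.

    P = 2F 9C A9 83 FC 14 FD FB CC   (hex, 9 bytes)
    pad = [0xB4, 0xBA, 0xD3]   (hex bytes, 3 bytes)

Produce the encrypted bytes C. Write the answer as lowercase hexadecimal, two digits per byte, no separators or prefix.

The 3-byte key repeats, so the effective keystream is b4 ba d3 b4 ba d3 b4 ba d3.
byte 0:  47 ⊕ 180 = 155
byte 1: 156 ⊕ 186 =  38
byte 2: 169 ⊕ 211 = 122
byte 3: 131 ⊕ 180 =  55
byte 4: 252 ⊕ 186 =  70
byte 5:  20 ⊕ 211 = 199
byte 6: 253 ⊕ 180 =  73
byte 7: 251 ⊕ 186 =  65
byte 8: 204 ⊕ 211 =  31

9b267a3746c749411f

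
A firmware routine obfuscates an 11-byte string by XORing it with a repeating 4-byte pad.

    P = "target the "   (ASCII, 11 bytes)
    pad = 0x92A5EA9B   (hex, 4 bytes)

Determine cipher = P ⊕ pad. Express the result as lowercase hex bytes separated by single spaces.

e6 c4 98 fc f7 d1 ca ef fa c0 ca

The 4-byte key repeats, so the effective keystream is 92 a5 ea 9b 92 a5 ea 9b 92 a5 ea.
byte 0: 74 ^ 92 = e6
byte 1: 61 ^ a5 = c4
byte 2: 72 ^ ea = 98
byte 3: 67 ^ 9b = fc
byte 4: 65 ^ 92 = f7
byte 5: 74 ^ a5 = d1
byte 6: 20 ^ ea = ca
byte 7: 74 ^ 9b = ef
byte 8: 68 ^ 92 = fa
byte 9: 65 ^ a5 = c0
byte 10: 20 ^ ea = ca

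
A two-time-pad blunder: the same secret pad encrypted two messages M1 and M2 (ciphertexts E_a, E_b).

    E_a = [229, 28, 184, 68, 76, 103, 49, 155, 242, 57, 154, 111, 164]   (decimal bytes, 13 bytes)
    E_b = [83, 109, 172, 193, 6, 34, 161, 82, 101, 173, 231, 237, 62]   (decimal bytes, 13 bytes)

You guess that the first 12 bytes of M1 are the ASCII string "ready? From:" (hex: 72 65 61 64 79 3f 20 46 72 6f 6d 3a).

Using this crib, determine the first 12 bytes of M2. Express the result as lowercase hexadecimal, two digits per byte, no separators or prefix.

c41475e1337ab08fe5fb10b8

First, E_a ⊕ E_b = (M1 ⊕ K) ⊕ (M2 ⊕ K) = M1 ⊕ M2, so the key drops out. Then M2 = (M1 ⊕ M2) ⊕ M1 over the first 12 bytes.
byte 0: (e5 xor 53) xor 72 = b6 xor 72 = c4
byte 1: (1c xor 6d) xor 65 = 71 xor 65 = 14
byte 2: (b8 xor ac) xor 61 = 14 xor 61 = 75
byte 3: (44 xor c1) xor 64 = 85 xor 64 = e1
byte 4: (4c xor 06) xor 79 = 4a xor 79 = 33
byte 5: (67 xor 22) xor 3f = 45 xor 3f = 7a
byte 6: (31 xor a1) xor 20 = 90 xor 20 = b0
byte 7: (9b xor 52) xor 46 = c9 xor 46 = 8f
byte 8: (f2 xor 65) xor 72 = 97 xor 72 = e5
byte 9: (39 xor ad) xor 6f = 94 xor 6f = fb
byte 10: (9a xor e7) xor 6d = 7d xor 6d = 10
byte 11: (6f xor ed) xor 3a = 82 xor 3a = b8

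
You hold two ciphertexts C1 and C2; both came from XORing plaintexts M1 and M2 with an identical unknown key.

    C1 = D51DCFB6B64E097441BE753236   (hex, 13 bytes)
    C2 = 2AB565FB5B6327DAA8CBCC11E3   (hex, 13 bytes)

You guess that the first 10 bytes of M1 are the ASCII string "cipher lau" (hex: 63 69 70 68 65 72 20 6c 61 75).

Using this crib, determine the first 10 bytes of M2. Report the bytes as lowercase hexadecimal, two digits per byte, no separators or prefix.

9cc1da25885f0ec28800

First, C1 ⊕ C2 = (M1 ⊕ K) ⊕ (M2 ⊕ K) = M1 ⊕ M2, so the key drops out. Then M2 = (M1 ⊕ M2) ⊕ M1 over the first 10 bytes.
byte 0: (d5 xor 2a) xor 63 = ff xor 63 = 9c
byte 1: (1d xor b5) xor 69 = a8 xor 69 = c1
byte 2: (cf xor 65) xor 70 = aa xor 70 = da
byte 3: (b6 xor fb) xor 68 = 4d xor 68 = 25
byte 4: (b6 xor 5b) xor 65 = ed xor 65 = 88
byte 5: (4e xor 63) xor 72 = 2d xor 72 = 5f
byte 6: (09 xor 27) xor 20 = 2e xor 20 = 0e
byte 7: (74 xor da) xor 6c = ae xor 6c = c2
byte 8: (41 xor a8) xor 61 = e9 xor 61 = 88
byte 9: (be xor cb) xor 75 = 75 xor 75 = 00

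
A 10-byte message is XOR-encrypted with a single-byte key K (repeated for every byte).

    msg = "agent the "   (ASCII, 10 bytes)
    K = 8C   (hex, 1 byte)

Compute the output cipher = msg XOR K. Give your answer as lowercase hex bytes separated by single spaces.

The 1-byte key repeats, so the effective keystream is 8c 8c 8c 8c 8c 8c 8c 8c 8c 8c.
byte 0: 01100001 XOR 10001100 = 11101101
byte 1: 01100111 XOR 10001100 = 11101011
byte 2: 01100101 XOR 10001100 = 11101001
byte 3: 01101110 XOR 10001100 = 11100010
byte 4: 01110100 XOR 10001100 = 11111000
byte 5: 00100000 XOR 10001100 = 10101100
byte 6: 01110100 XOR 10001100 = 11111000
byte 7: 01101000 XOR 10001100 = 11100100
byte 8: 01100101 XOR 10001100 = 11101001
byte 9: 00100000 XOR 10001100 = 10101100

ed eb e9 e2 f8 ac f8 e4 e9 ac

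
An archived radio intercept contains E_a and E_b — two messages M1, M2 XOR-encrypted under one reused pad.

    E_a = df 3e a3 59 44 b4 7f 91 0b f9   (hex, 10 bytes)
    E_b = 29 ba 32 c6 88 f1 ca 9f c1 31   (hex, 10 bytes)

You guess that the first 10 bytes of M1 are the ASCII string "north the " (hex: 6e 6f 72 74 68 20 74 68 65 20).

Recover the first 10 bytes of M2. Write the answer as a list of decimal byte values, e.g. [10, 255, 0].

First, E_a ⊕ E_b = (M1 ⊕ K) ⊕ (M2 ⊕ K) = M1 ⊕ M2, so the key drops out. Then M2 = (M1 ⊕ M2) ⊕ M1 over the first 10 bytes.
byte 0: (df ⊕ 29) ⊕ 6e = f6 ⊕ 6e = 98
byte 1: (3e ⊕ ba) ⊕ 6f = 84 ⊕ 6f = eb
byte 2: (a3 ⊕ 32) ⊕ 72 = 91 ⊕ 72 = e3
byte 3: (59 ⊕ c6) ⊕ 74 = 9f ⊕ 74 = eb
byte 4: (44 ⊕ 88) ⊕ 68 = cc ⊕ 68 = a4
byte 5: (b4 ⊕ f1) ⊕ 20 = 45 ⊕ 20 = 65
byte 6: (7f ⊕ ca) ⊕ 74 = b5 ⊕ 74 = c1
byte 7: (91 ⊕ 9f) ⊕ 68 = 0e ⊕ 68 = 66
byte 8: (0b ⊕ c1) ⊕ 65 = ca ⊕ 65 = af
byte 9: (f9 ⊕ 31) ⊕ 20 = c8 ⊕ 20 = e8

[152, 235, 227, 235, 164, 101, 193, 102, 175, 232]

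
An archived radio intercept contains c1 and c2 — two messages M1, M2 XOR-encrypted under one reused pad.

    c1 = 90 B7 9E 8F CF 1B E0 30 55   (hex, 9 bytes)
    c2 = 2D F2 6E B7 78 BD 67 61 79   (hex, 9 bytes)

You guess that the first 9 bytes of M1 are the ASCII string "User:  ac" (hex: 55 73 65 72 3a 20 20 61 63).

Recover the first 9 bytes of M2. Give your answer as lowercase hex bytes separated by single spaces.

First, c1 ⊕ c2 = (M1 ⊕ K) ⊕ (M2 ⊕ K) = M1 ⊕ M2, so the key drops out. Then M2 = (M1 ⊕ M2) ⊕ M1 over the first 9 bytes.
byte 0: (90 xor 2d) xor 55 = bd xor 55 = e8
byte 1: (b7 xor f2) xor 73 = 45 xor 73 = 36
byte 2: (9e xor 6e) xor 65 = f0 xor 65 = 95
byte 3: (8f xor b7) xor 72 = 38 xor 72 = 4a
byte 4: (cf xor 78) xor 3a = b7 xor 3a = 8d
byte 5: (1b xor bd) xor 20 = a6 xor 20 = 86
byte 6: (e0 xor 67) xor 20 = 87 xor 20 = a7
byte 7: (30 xor 61) xor 61 = 51 xor 61 = 30
byte 8: (55 xor 79) xor 63 = 2c xor 63 = 4f

e8 36 95 4a 8d 86 a7 30 4f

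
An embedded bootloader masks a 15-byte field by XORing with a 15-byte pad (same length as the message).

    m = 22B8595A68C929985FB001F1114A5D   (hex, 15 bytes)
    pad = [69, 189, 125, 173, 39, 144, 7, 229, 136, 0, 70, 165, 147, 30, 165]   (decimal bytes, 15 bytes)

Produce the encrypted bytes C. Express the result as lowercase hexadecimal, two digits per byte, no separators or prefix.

670524f74f592e7dd7b047548254f8

00100010 ⊕ 01000101 = 01100111
10111000 ⊕ 10111101 = 00000101
01011001 ⊕ 01111101 = 00100100
01011010 ⊕ 10101101 = 11110111
01101000 ⊕ 00100111 = 01001111
11001001 ⊕ 10010000 = 01011001
00101001 ⊕ 00000111 = 00101110
10011000 ⊕ 11100101 = 01111101
01011111 ⊕ 10001000 = 11010111
10110000 ⊕ 00000000 = 10110000
00000001 ⊕ 01000110 = 01000111
11110001 ⊕ 10100101 = 01010100
00010001 ⊕ 10010011 = 10000010
01001010 ⊕ 00011110 = 01010100
01011101 ⊕ 10100101 = 11111000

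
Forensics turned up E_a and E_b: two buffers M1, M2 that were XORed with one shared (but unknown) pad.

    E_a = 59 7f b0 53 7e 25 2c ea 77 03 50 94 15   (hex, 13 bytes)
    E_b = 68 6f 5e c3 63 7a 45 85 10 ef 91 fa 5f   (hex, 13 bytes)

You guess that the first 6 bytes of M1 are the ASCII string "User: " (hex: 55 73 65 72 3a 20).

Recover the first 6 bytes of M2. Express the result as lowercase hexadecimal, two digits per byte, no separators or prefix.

64638be2277f

First, E_a ⊕ E_b = (M1 ⊕ K) ⊕ (M2 ⊕ K) = M1 ⊕ M2, so the key drops out. Then M2 = (M1 ⊕ M2) ⊕ M1 over the first 6 bytes.
byte 0: (59 xor 68) xor 55 = 31 xor 55 = 64
byte 1: (7f xor 6f) xor 73 = 10 xor 73 = 63
byte 2: (b0 xor 5e) xor 65 = ee xor 65 = 8b
byte 3: (53 xor c3) xor 72 = 90 xor 72 = e2
byte 4: (7e xor 63) xor 3a = 1d xor 3a = 27
byte 5: (25 xor 7a) xor 20 = 5f xor 20 = 7f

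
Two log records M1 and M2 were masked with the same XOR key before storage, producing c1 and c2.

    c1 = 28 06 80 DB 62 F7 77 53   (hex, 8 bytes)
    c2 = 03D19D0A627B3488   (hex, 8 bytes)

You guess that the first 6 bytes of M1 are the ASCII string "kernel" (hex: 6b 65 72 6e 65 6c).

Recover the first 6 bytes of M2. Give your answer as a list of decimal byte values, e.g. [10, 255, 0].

[64, 178, 111, 191, 101, 224]

First, c1 ⊕ c2 = (M1 ⊕ K) ⊕ (M2 ⊕ K) = M1 ⊕ M2, so the key drops out. Then M2 = (M1 ⊕ M2) ⊕ M1 over the first 6 bytes.
byte 0: (28 xor 03) xor 6b = 2b xor 6b = 40
byte 1: (06 xor d1) xor 65 = d7 xor 65 = b2
byte 2: (80 xor 9d) xor 72 = 1d xor 72 = 6f
byte 3: (db xor 0a) xor 6e = d1 xor 6e = bf
byte 4: (62 xor 62) xor 65 = 00 xor 65 = 65
byte 5: (f7 xor 7b) xor 6c = 8c xor 6c = e0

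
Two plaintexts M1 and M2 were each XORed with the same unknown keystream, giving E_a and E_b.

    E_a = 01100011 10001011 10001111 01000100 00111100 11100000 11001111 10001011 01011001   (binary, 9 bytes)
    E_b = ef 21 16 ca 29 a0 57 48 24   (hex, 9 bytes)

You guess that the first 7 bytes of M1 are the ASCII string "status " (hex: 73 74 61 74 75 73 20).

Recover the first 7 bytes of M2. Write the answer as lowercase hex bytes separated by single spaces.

ff de f8 fa 60 33 b8

First, E_a ⊕ E_b = (M1 ⊕ K) ⊕ (M2 ⊕ K) = M1 ⊕ M2, so the key drops out. Then M2 = (M1 ⊕ M2) ⊕ M1 over the first 7 bytes.
byte 0: (63 xor ef) xor 73 = 8c xor 73 = ff
byte 1: (8b xor 21) xor 74 = aa xor 74 = de
byte 2: (8f xor 16) xor 61 = 99 xor 61 = f8
byte 3: (44 xor ca) xor 74 = 8e xor 74 = fa
byte 4: (3c xor 29) xor 75 = 15 xor 75 = 60
byte 5: (e0 xor a0) xor 73 = 40 xor 73 = 33
byte 6: (cf xor 57) xor 20 = 98 xor 20 = b8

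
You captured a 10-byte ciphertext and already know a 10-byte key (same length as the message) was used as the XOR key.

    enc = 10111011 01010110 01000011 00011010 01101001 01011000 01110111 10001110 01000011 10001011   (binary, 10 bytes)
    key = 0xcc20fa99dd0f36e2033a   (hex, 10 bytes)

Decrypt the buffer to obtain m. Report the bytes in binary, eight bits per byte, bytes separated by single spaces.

01110111 01110110 10111001 10000011 10110100 01010111 01000001 01101100 01000000 10110001

XOR is its own inverse, so applying the key byte-wise gives the result directly.
byte 0: bb ^ cc = 77
byte 1: 56 ^ 20 = 76
byte 2: 43 ^ fa = b9
byte 3: 1a ^ 99 = 83
byte 4: 69 ^ dd = b4
byte 5: 58 ^ 0f = 57
byte 6: 77 ^ 36 = 41
byte 7: 8e ^ e2 = 6c
byte 8: 43 ^ 03 = 40
byte 9: 8b ^ 3a = b1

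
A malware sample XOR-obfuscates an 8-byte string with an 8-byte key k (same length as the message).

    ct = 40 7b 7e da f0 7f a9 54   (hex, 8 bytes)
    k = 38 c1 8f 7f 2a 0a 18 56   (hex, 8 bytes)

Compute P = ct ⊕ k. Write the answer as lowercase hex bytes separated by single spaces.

78 ba f1 a5 da 75 b1 02

40 xor 38 = 78
7b xor c1 = ba
7e xor 8f = f1
da xor 7f = a5
f0 xor 2a = da
7f xor 0a = 75
a9 xor 18 = b1
54 xor 56 = 02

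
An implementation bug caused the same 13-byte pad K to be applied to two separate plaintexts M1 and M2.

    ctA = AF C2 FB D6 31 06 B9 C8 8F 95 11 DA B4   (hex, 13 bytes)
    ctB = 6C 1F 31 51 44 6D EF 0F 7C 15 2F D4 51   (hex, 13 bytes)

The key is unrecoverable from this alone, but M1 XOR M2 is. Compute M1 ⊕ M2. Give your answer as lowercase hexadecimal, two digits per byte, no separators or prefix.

ctA ⊕ ctB = (M1 ⊕ K) ⊕ (M2 ⊕ K) = M1 ⊕ M2 — the shared key cancels under XOR.
byte 0: af XOR 6c = c3
byte 1: c2 XOR 1f = dd
byte 2: fb XOR 31 = ca
byte 3: d6 XOR 51 = 87
byte 4: 31 XOR 44 = 75
byte 5: 06 XOR 6d = 6b
byte 6: b9 XOR ef = 56
byte 7: c8 XOR 0f = c7
byte 8: 8f XOR 7c = f3
byte 9: 95 XOR 15 = 80
byte 10: 11 XOR 2f = 3e
byte 11: da XOR d4 = 0e
byte 12: b4 XOR 51 = e5

c3ddca87756b56c7f3803e0ee5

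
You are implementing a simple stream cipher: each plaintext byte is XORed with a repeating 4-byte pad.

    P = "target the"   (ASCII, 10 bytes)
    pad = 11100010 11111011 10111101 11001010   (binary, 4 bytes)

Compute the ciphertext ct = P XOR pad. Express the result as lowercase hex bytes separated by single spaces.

96 9a cf ad 87 8f 9d be 8a 9e

The 4-byte key repeats, so the effective keystream is e2 fb bd ca e2 fb bd ca e2 fb.
byte 0: 01110100 ⊕ 11100010 = 10010110
byte 1: 01100001 ⊕ 11111011 = 10011010
byte 2: 01110010 ⊕ 10111101 = 11001111
byte 3: 01100111 ⊕ 11001010 = 10101101
byte 4: 01100101 ⊕ 11100010 = 10000111
byte 5: 01110100 ⊕ 11111011 = 10001111
byte 6: 00100000 ⊕ 10111101 = 10011101
byte 7: 01110100 ⊕ 11001010 = 10111110
byte 8: 01101000 ⊕ 11100010 = 10001010
byte 9: 01100101 ⊕ 11111011 = 10011110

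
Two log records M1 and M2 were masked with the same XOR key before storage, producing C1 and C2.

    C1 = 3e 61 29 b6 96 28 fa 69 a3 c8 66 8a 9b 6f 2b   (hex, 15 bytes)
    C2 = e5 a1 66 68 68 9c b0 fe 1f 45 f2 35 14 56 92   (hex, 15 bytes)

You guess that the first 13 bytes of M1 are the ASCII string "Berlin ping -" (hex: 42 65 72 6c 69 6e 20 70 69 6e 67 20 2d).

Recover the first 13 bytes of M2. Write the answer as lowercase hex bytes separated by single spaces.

99 a5 3d b2 97 da 6a e7 d5 e3 f3 9f a2

First, C1 ⊕ C2 = (M1 ⊕ K) ⊕ (M2 ⊕ K) = M1 ⊕ M2, so the key drops out. Then M2 = (M1 ⊕ M2) ⊕ M1 over the first 13 bytes.
byte 0: (3e xor e5) xor 42 = db xor 42 = 99
byte 1: (61 xor a1) xor 65 = c0 xor 65 = a5
byte 2: (29 xor 66) xor 72 = 4f xor 72 = 3d
byte 3: (b6 xor 68) xor 6c = de xor 6c = b2
byte 4: (96 xor 68) xor 69 = fe xor 69 = 97
byte 5: (28 xor 9c) xor 6e = b4 xor 6e = da
byte 6: (fa xor b0) xor 20 = 4a xor 20 = 6a
byte 7: (69 xor fe) xor 70 = 97 xor 70 = e7
byte 8: (a3 xor 1f) xor 69 = bc xor 69 = d5
byte 9: (c8 xor 45) xor 6e = 8d xor 6e = e3
byte 10: (66 xor f2) xor 67 = 94 xor 67 = f3
byte 11: (8a xor 35) xor 20 = bf xor 20 = 9f
byte 12: (9b xor 14) xor 2d = 8f xor 2d = a2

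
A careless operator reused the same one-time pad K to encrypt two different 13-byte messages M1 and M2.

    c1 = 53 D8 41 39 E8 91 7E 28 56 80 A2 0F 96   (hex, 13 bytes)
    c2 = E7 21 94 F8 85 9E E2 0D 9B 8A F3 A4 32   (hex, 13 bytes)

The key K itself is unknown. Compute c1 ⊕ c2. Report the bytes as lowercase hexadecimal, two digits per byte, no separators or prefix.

b4f9d5c16d0f9c25cd0a51aba4

c1 ⊕ c2 = (M1 ⊕ K) ⊕ (M2 ⊕ K) = M1 ⊕ M2 — the shared key cancels under XOR.
53 ^ e7 = b4
d8 ^ 21 = f9
41 ^ 94 = d5
39 ^ f8 = c1
e8 ^ 85 = 6d
91 ^ 9e = 0f
7e ^ e2 = 9c
28 ^ 0d = 25
56 ^ 9b = cd
80 ^ 8a = 0a
a2 ^ f3 = 51
0f ^ a4 = ab
96 ^ 32 = a4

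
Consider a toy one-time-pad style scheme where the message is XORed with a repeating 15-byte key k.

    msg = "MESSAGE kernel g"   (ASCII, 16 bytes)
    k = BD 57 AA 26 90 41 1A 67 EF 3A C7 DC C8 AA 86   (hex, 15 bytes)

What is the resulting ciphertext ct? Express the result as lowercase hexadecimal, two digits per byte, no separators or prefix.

The 15-byte key repeats, so the effective keystream is bd 57 aa 26 90 41 1a 67 ef 3a c7 dc c8 aa 86 bd.
byte 0: 01001101 ^ 10111101 = 11110000
byte 1: 01000101 ^ 01010111 = 00010010
byte 2: 01010011 ^ 10101010 = 11111001
byte 3: 01010011 ^ 00100110 = 01110101
byte 4: 01000001 ^ 10010000 = 11010001
byte 5: 01000111 ^ 01000001 = 00000110
byte 6: 01000101 ^ 00011010 = 01011111
byte 7: 00100000 ^ 01100111 = 01000111
byte 8: 01101011 ^ 11101111 = 10000100
byte 9: 01100101 ^ 00111010 = 01011111
byte 10: 01110010 ^ 11000111 = 10110101
byte 11: 01101110 ^ 11011100 = 10110010
byte 12: 01100101 ^ 11001000 = 10101101
byte 13: 01101100 ^ 10101010 = 11000110
byte 14: 00100000 ^ 10000110 = 10100110
byte 15: 01100111 ^ 10111101 = 11011010

f012f975d1065f47845fb5b2adc6a6da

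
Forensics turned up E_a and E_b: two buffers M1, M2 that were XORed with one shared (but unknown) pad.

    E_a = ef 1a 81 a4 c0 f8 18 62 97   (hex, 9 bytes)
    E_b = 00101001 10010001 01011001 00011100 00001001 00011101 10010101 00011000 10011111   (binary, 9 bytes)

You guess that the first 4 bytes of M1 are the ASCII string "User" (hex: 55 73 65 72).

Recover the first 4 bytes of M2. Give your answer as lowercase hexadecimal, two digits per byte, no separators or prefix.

First, E_a ⊕ E_b = (M1 ⊕ K) ⊕ (M2 ⊕ K) = M1 ⊕ M2, so the key drops out. Then M2 = (M1 ⊕ M2) ⊕ M1 over the first 4 bytes.
byte 0: (ef ⊕ 29) ⊕ 55 = c6 ⊕ 55 = 93
byte 1: (1a ⊕ 91) ⊕ 73 = 8b ⊕ 73 = f8
byte 2: (81 ⊕ 59) ⊕ 65 = d8 ⊕ 65 = bd
byte 3: (a4 ⊕ 1c) ⊕ 72 = b8 ⊕ 72 = ca

93f8bdca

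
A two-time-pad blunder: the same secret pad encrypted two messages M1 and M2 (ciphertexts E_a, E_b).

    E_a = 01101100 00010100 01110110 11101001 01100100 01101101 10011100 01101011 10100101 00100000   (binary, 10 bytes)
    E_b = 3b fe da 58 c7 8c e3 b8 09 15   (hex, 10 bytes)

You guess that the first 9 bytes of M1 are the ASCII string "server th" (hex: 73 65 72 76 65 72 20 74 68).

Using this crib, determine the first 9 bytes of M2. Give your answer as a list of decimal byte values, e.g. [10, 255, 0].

[36, 143, 222, 199, 198, 147, 95, 167, 196]

First, E_a ⊕ E_b = (M1 ⊕ K) ⊕ (M2 ⊕ K) = M1 ⊕ M2, so the key drops out. Then M2 = (M1 ⊕ M2) ⊕ M1 over the first 9 bytes.
byte 0: (6c ⊕ 3b) ⊕ 73 = 57 ⊕ 73 = 24
byte 1: (14 ⊕ fe) ⊕ 65 = ea ⊕ 65 = 8f
byte 2: (76 ⊕ da) ⊕ 72 = ac ⊕ 72 = de
byte 3: (e9 ⊕ 58) ⊕ 76 = b1 ⊕ 76 = c7
byte 4: (64 ⊕ c7) ⊕ 65 = a3 ⊕ 65 = c6
byte 5: (6d ⊕ 8c) ⊕ 72 = e1 ⊕ 72 = 93
byte 6: (9c ⊕ e3) ⊕ 20 = 7f ⊕ 20 = 5f
byte 7: (6b ⊕ b8) ⊕ 74 = d3 ⊕ 74 = a7
byte 8: (a5 ⊕ 09) ⊕ 68 = ac ⊕ 68 = c4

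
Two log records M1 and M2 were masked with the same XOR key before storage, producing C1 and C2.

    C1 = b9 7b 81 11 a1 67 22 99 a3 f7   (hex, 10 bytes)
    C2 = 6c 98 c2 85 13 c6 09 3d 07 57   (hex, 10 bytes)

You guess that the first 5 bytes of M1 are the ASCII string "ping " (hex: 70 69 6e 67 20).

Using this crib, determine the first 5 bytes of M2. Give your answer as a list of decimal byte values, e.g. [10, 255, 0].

First, C1 ⊕ C2 = (M1 ⊕ K) ⊕ (M2 ⊕ K) = M1 ⊕ M2, so the key drops out. Then M2 = (M1 ⊕ M2) ⊕ M1 over the first 5 bytes.
byte 0: (b9 ⊕ 6c) ⊕ 70 = d5 ⊕ 70 = a5
byte 1: (7b ⊕ 98) ⊕ 69 = e3 ⊕ 69 = 8a
byte 2: (81 ⊕ c2) ⊕ 6e = 43 ⊕ 6e = 2d
byte 3: (11 ⊕ 85) ⊕ 67 = 94 ⊕ 67 = f3
byte 4: (a1 ⊕ 13) ⊕ 20 = b2 ⊕ 20 = 92

[165, 138, 45, 243, 146]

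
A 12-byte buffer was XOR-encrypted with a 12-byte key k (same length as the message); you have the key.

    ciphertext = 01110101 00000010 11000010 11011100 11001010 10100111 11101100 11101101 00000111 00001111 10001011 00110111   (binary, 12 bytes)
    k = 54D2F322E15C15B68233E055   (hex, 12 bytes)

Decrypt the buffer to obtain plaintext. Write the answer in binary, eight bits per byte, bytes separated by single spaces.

00100001 11010000 00110001 11111110 00101011 11111011 11111001 01011011 10000101 00111100 01101011 01100010

XOR is its own inverse, so applying the key byte-wise gives the result directly.
byte 0: 75 ⊕ 54 = 21
byte 1: 02 ⊕ d2 = d0
byte 2: c2 ⊕ f3 = 31
byte 3: dc ⊕ 22 = fe
byte 4: ca ⊕ e1 = 2b
byte 5: a7 ⊕ 5c = fb
byte 6: ec ⊕ 15 = f9
byte 7: ed ⊕ b6 = 5b
byte 8: 07 ⊕ 82 = 85
byte 9: 0f ⊕ 33 = 3c
byte 10: 8b ⊕ e0 = 6b
byte 11: 37 ⊕ 55 = 62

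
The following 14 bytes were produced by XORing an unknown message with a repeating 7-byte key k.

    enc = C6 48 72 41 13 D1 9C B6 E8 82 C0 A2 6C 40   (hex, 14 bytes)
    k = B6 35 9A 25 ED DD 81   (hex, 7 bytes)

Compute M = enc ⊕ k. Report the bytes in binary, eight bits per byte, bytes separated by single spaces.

01110000 01111101 11101000 01100100 11111110 00001100 00011101 00000000 11011101 00011000 11100101 01001111 10110001 11000001

The 7-byte key repeats, so the effective keystream is b6 35 9a 25 ed dd 81 b6 35 9a 25 ed dd 81.
byte 0: c6 XOR b6 = 70
byte 1: 48 XOR 35 = 7d
byte 2: 72 XOR 9a = e8
byte 3: 41 XOR 25 = 64
byte 4: 13 XOR ed = fe
byte 5: d1 XOR dd = 0c
byte 6: 9c XOR 81 = 1d
byte 7: b6 XOR b6 = 00
byte 8: e8 XOR 35 = dd
byte 9: 82 XOR 9a = 18
byte 10: c0 XOR 25 = e5
byte 11: a2 XOR ed = 4f
byte 12: 6c XOR dd = b1
byte 13: 40 XOR 81 = c1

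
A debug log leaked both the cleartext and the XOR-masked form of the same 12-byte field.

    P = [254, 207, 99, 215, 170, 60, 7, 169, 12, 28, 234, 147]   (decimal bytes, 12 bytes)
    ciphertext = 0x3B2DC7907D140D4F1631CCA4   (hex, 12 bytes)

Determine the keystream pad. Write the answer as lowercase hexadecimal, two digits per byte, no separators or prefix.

Since ciphertext = P ⊕ pad, XORing both sides with P gives pad = P ⊕ ciphertext.
254 XOR  59 = 197
207 XOR  45 = 226
 99 XOR 199 = 164
215 XOR 144 =  71
170 XOR 125 = 215
 60 XOR  20 =  40
  7 XOR  13 =  10
169 XOR  79 = 230
 12 XOR  22 =  26
 28 XOR  49 =  45
234 XOR 204 =  38
147 XOR 164 =  55

c5e2a447d7280ae61a2d2637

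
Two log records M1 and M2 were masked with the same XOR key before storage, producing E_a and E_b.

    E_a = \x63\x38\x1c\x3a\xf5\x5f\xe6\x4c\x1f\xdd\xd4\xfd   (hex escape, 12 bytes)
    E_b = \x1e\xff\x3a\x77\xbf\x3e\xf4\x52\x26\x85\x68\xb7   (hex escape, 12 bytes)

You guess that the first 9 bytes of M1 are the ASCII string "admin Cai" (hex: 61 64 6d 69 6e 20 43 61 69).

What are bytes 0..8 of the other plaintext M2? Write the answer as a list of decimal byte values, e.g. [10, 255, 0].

First, E_a ⊕ E_b = (M1 ⊕ K) ⊕ (M2 ⊕ K) = M1 ⊕ M2, so the key drops out. Then M2 = (M1 ⊕ M2) ⊕ M1 over the first 9 bytes.
byte 0: (63 XOR 1e) XOR 61 = 7d XOR 61 = 1c
byte 1: (38 XOR ff) XOR 64 = c7 XOR 64 = a3
byte 2: (1c XOR 3a) XOR 6d = 26 XOR 6d = 4b
byte 3: (3a XOR 77) XOR 69 = 4d XOR 69 = 24
byte 4: (f5 XOR bf) XOR 6e = 4a XOR 6e = 24
byte 5: (5f XOR 3e) XOR 20 = 61 XOR 20 = 41
byte 6: (e6 XOR f4) XOR 43 = 12 XOR 43 = 51
byte 7: (4c XOR 52) XOR 61 = 1e XOR 61 = 7f
byte 8: (1f XOR 26) XOR 69 = 39 XOR 69 = 50

[28, 163, 75, 36, 36, 65, 81, 127, 80]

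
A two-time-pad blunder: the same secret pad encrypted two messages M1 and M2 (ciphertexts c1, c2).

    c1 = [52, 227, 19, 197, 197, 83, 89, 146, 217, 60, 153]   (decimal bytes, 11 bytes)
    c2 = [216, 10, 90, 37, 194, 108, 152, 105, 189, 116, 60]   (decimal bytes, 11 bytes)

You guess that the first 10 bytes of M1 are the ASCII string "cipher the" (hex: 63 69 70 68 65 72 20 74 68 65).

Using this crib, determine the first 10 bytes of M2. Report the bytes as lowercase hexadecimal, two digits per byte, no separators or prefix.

8f803988624de18f0c2d

First, c1 ⊕ c2 = (M1 ⊕ K) ⊕ (M2 ⊕ K) = M1 ⊕ M2, so the key drops out. Then M2 = (M1 ⊕ M2) ⊕ M1 over the first 10 bytes.
byte 0: (34 ^ d8) ^ 63 = ec ^ 63 = 8f
byte 1: (e3 ^ 0a) ^ 69 = e9 ^ 69 = 80
byte 2: (13 ^ 5a) ^ 70 = 49 ^ 70 = 39
byte 3: (c5 ^ 25) ^ 68 = e0 ^ 68 = 88
byte 4: (c5 ^ c2) ^ 65 = 07 ^ 65 = 62
byte 5: (53 ^ 6c) ^ 72 = 3f ^ 72 = 4d
byte 6: (59 ^ 98) ^ 20 = c1 ^ 20 = e1
byte 7: (92 ^ 69) ^ 74 = fb ^ 74 = 8f
byte 8: (d9 ^ bd) ^ 68 = 64 ^ 68 = 0c
byte 9: (3c ^ 74) ^ 65 = 48 ^ 65 = 2d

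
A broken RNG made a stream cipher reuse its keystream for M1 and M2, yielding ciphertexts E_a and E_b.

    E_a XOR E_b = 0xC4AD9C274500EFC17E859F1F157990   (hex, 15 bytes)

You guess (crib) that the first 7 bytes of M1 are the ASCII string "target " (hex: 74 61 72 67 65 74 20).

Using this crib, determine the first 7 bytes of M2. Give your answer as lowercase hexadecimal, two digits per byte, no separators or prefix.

b0ccee402074cf

Since E_a ⊕ E_b = M1 ⊕ M2, XORing with the guessed M1 bytes yields the corresponding M2 bytes: M2 = (E_a ⊕ E_b) ⊕ M1.
byte 0: 196 ^ 116 = 176
byte 1: 173 ^  97 = 204
byte 2: 156 ^ 114 = 238
byte 3:  39 ^ 103 =  64
byte 4:  69 ^ 101 =  32
byte 5:   0 ^ 116 = 116
byte 6: 239 ^  32 = 207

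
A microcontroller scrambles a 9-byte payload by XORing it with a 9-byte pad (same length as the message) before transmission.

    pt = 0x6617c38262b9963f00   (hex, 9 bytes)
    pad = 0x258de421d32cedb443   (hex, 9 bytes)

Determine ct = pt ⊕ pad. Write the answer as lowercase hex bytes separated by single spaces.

byte 0: 66 xor 25 = 43
byte 1: 17 xor 8d = 9a
byte 2: c3 xor e4 = 27
byte 3: 82 xor 21 = a3
byte 4: 62 xor d3 = b1
byte 5: b9 xor 2c = 95
byte 6: 96 xor ed = 7b
byte 7: 3f xor b4 = 8b
byte 8: 00 xor 43 = 43

43 9a 27 a3 b1 95 7b 8b 43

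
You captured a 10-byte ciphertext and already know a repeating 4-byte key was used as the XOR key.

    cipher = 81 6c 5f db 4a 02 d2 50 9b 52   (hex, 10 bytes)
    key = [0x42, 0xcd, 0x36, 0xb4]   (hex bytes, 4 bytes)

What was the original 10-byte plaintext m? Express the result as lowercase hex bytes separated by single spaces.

The 4-byte key repeats, so the effective keystream is 42 cd 36 b4 42 cd 36 b4 42 cd.
byte 0: 10000001 xor 01000010 = 11000011
byte 1: 01101100 xor 11001101 = 10100001
byte 2: 01011111 xor 00110110 = 01101001
byte 3: 11011011 xor 10110100 = 01101111
byte 4: 01001010 xor 01000010 = 00001000
byte 5: 00000010 xor 11001101 = 11001111
byte 6: 11010010 xor 00110110 = 11100100
byte 7: 01010000 xor 10110100 = 11100100
byte 8: 10011011 xor 01000010 = 11011001
byte 9: 01010010 xor 11001101 = 10011111

c3 a1 69 6f 08 cf e4 e4 d9 9f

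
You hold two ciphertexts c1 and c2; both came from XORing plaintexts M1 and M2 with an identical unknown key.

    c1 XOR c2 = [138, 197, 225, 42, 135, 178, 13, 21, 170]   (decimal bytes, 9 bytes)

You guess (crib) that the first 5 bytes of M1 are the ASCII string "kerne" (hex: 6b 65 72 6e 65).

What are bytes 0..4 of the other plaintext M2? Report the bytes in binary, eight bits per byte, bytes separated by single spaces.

11100001 10100000 10010011 01000100 11100010

Since c1 ⊕ c2 = M1 ⊕ M2, XORing with the guessed M1 bytes yields the corresponding M2 bytes: M2 = (c1 ⊕ c2) ⊕ M1.
byte 0: 8a ⊕ 6b = e1
byte 1: c5 ⊕ 65 = a0
byte 2: e1 ⊕ 72 = 93
byte 3: 2a ⊕ 6e = 44
byte 4: 87 ⊕ 65 = e2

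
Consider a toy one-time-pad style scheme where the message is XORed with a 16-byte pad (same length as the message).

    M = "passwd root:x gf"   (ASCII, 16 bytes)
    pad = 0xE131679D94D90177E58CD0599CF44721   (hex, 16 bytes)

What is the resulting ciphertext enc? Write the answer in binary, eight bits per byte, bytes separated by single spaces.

XOR is its own inverse, so applying the key byte-wise gives the result directly.
70 XOR e1 = 91
61 XOR 31 = 50
73 XOR 67 = 14
73 XOR 9d = ee
77 XOR 94 = e3
64 XOR d9 = bd
20 XOR 01 = 21
72 XOR 77 = 05
6f XOR e5 = 8a
6f XOR 8c = e3
74 XOR d0 = a4
3a XOR 59 = 63
78 XOR 9c = e4
20 XOR f4 = d4
67 XOR 47 = 20
66 XOR 21 = 47

10010001 01010000 00010100 11101110 11100011 10111101 00100001 00000101 10001010 11100011 10100100 01100011 11100100 11010100 00100000 01000111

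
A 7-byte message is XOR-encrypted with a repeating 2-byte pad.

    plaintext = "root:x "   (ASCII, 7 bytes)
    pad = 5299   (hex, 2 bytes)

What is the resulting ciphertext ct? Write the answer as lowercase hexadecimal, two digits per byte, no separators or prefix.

The 2-byte key repeats, so the effective keystream is 52 99 52 99 52 99 52.
byte 0: 114 ^  82 =  32
byte 1: 111 ^ 153 = 246
byte 2: 111 ^  82 =  61
byte 3: 116 ^ 153 = 237
byte 4:  58 ^  82 = 104
byte 5: 120 ^ 153 = 225
byte 6:  32 ^  82 = 114

20f63ded68e172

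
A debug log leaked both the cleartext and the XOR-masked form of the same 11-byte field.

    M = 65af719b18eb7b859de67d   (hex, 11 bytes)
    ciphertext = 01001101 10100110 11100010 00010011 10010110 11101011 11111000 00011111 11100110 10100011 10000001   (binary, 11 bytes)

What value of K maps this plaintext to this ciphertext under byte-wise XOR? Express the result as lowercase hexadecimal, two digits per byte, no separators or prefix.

280993888e00839a7b45fc

Since ciphertext = M ⊕ K, XORing both sides with M gives K = M ⊕ ciphertext.
101 ^  77 =  40
175 ^ 166 =   9
113 ^ 226 = 147
155 ^  19 = 136
 24 ^ 150 = 142
235 ^ 235 =   0
123 ^ 248 = 131
133 ^  31 = 154
157 ^ 230 = 123
230 ^ 163 =  69
125 ^ 129 = 252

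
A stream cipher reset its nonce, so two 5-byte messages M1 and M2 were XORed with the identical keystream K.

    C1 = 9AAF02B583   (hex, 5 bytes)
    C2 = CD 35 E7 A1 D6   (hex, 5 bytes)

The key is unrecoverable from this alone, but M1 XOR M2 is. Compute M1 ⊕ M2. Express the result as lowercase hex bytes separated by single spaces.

57 9a e5 14 55

C1 ⊕ C2 = (M1 ⊕ K) ⊕ (M2 ⊕ K) = M1 ⊕ M2 — the shared key cancels under XOR.
154 XOR 205 =  87
175 XOR  53 = 154
  2 XOR 231 = 229
181 XOR 161 =  20
131 XOR 214 =  85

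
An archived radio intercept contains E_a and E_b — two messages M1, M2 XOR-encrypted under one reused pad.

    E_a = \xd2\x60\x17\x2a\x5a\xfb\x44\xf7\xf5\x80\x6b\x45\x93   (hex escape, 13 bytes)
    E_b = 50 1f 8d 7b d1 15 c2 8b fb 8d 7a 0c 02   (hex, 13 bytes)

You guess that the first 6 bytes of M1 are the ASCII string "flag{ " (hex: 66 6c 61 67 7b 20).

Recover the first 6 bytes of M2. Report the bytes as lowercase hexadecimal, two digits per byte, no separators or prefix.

First, E_a ⊕ E_b = (M1 ⊕ K) ⊕ (M2 ⊕ K) = M1 ⊕ M2, so the key drops out. Then M2 = (M1 ⊕ M2) ⊕ M1 over the first 6 bytes.
byte 0: (d2 xor 50) xor 66 = 82 xor 66 = e4
byte 1: (60 xor 1f) xor 6c = 7f xor 6c = 13
byte 2: (17 xor 8d) xor 61 = 9a xor 61 = fb
byte 3: (2a xor 7b) xor 67 = 51 xor 67 = 36
byte 4: (5a xor d1) xor 7b = 8b xor 7b = f0
byte 5: (fb xor 15) xor 20 = ee xor 20 = ce

e413fb36f0ce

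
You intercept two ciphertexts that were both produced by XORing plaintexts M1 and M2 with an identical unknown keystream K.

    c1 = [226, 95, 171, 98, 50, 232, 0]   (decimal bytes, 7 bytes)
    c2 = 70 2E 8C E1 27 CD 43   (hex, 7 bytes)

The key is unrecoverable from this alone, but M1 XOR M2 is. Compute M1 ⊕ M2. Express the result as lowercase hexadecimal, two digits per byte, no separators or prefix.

92712783152543

c1 ⊕ c2 = (M1 ⊕ K) ⊕ (M2 ⊕ K) = M1 ⊕ M2 — the shared key cancels under XOR.
e2 XOR 70 = 92
5f XOR 2e = 71
ab XOR 8c = 27
62 XOR e1 = 83
32 XOR 27 = 15
e8 XOR cd = 25
00 XOR 43 = 43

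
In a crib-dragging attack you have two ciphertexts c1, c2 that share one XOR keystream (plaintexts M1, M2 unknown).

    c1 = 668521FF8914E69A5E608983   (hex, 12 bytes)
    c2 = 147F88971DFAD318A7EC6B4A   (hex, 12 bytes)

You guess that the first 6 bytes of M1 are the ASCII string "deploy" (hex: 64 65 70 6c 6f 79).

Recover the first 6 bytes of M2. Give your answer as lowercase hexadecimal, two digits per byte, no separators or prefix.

First, c1 ⊕ c2 = (M1 ⊕ K) ⊕ (M2 ⊕ K) = M1 ⊕ M2, so the key drops out. Then M2 = (M1 ⊕ M2) ⊕ M1 over the first 6 bytes.
byte 0: (66 ^ 14) ^ 64 = 72 ^ 64 = 16
byte 1: (85 ^ 7f) ^ 65 = fa ^ 65 = 9f
byte 2: (21 ^ 88) ^ 70 = a9 ^ 70 = d9
byte 3: (ff ^ 97) ^ 6c = 68 ^ 6c = 04
byte 4: (89 ^ 1d) ^ 6f = 94 ^ 6f = fb
byte 5: (14 ^ fa) ^ 79 = ee ^ 79 = 97

169fd904fb97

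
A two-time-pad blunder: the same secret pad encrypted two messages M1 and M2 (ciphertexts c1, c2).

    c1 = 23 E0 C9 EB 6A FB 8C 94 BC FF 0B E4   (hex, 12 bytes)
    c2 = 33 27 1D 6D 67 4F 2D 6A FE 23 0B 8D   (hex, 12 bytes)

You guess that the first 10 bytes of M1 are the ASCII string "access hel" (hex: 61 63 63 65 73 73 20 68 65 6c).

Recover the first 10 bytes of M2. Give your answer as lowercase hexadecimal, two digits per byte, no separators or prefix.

71a4b7e37ec7819627b0

First, c1 ⊕ c2 = (M1 ⊕ K) ⊕ (M2 ⊕ K) = M1 ⊕ M2, so the key drops out. Then M2 = (M1 ⊕ M2) ⊕ M1 over the first 10 bytes.
byte 0: (23 xor 33) xor 61 = 10 xor 61 = 71
byte 1: (e0 xor 27) xor 63 = c7 xor 63 = a4
byte 2: (c9 xor 1d) xor 63 = d4 xor 63 = b7
byte 3: (eb xor 6d) xor 65 = 86 xor 65 = e3
byte 4: (6a xor 67) xor 73 = 0d xor 73 = 7e
byte 5: (fb xor 4f) xor 73 = b4 xor 73 = c7
byte 6: (8c xor 2d) xor 20 = a1 xor 20 = 81
byte 7: (94 xor 6a) xor 68 = fe xor 68 = 96
byte 8: (bc xor fe) xor 65 = 42 xor 65 = 27
byte 9: (ff xor 23) xor 6c = dc xor 6c = b0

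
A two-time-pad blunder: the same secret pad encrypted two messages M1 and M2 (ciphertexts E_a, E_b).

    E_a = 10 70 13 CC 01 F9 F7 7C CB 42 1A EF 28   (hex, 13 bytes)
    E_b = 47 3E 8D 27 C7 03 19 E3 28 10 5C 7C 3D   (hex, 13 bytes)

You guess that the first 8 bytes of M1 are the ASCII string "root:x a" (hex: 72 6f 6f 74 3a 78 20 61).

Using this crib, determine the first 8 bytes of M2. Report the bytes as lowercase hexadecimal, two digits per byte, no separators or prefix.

2521f19ffc82cefe

First, E_a ⊕ E_b = (M1 ⊕ K) ⊕ (M2 ⊕ K) = M1 ⊕ M2, so the key drops out. Then M2 = (M1 ⊕ M2) ⊕ M1 over the first 8 bytes.
byte 0: (10 XOR 47) XOR 72 = 57 XOR 72 = 25
byte 1: (70 XOR 3e) XOR 6f = 4e XOR 6f = 21
byte 2: (13 XOR 8d) XOR 6f = 9e XOR 6f = f1
byte 3: (cc XOR 27) XOR 74 = eb XOR 74 = 9f
byte 4: (01 XOR c7) XOR 3a = c6 XOR 3a = fc
byte 5: (f9 XOR 03) XOR 78 = fa XOR 78 = 82
byte 6: (f7 XOR 19) XOR 20 = ee XOR 20 = ce
byte 7: (7c XOR e3) XOR 61 = 9f XOR 61 = fe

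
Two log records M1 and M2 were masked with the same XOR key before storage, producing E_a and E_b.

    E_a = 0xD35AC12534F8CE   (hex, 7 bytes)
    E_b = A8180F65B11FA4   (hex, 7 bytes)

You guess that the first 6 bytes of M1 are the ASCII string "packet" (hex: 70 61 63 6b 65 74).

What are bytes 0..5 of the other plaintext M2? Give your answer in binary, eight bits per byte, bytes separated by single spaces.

First, E_a ⊕ E_b = (M1 ⊕ K) ⊕ (M2 ⊕ K) = M1 ⊕ M2, so the key drops out. Then M2 = (M1 ⊕ M2) ⊕ M1 over the first 6 bytes.
byte 0: (d3 xor a8) xor 70 = 7b xor 70 = 0b
byte 1: (5a xor 18) xor 61 = 42 xor 61 = 23
byte 2: (c1 xor 0f) xor 63 = ce xor 63 = ad
byte 3: (25 xor 65) xor 6b = 40 xor 6b = 2b
byte 4: (34 xor b1) xor 65 = 85 xor 65 = e0
byte 5: (f8 xor 1f) xor 74 = e7 xor 74 = 93

00001011 00100011 10101101 00101011 11100000 10010011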